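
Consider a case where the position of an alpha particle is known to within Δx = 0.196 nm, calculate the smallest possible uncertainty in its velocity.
40.487 m/s

Using the Heisenberg uncertainty principle and Δp = mΔv:
ΔxΔp ≥ ℏ/2
Δx(mΔv) ≥ ℏ/2

The minimum uncertainty in velocity is:
Δv_min = ℏ/(2mΔx)
Δv_min = (1.055e-34 J·s) / (2 × 6.645e-27 kg × 1.960e-10 m)
Δv_min = 4.049e+01 m/s = 40.487 m/s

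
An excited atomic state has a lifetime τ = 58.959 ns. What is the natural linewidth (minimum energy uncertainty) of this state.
5.582 neV

Using the energy-time uncertainty principle:
ΔEΔt ≥ ℏ/2

The lifetime τ represents the time uncertainty Δt.
The natural linewidth (minimum energy uncertainty) is:

ΔE = ℏ/(2τ)
ΔE = (1.055e-34 J·s) / (2 × 5.896e-08 s)
ΔE = 8.943e-28 J = 5.582 neV

This natural linewidth limits the precision of spectroscopic measurements.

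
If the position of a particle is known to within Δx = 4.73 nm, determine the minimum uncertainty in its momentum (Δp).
1.115 × 10^-26 kg·m/s

Using the Heisenberg uncertainty principle:
ΔxΔp ≥ ℏ/2

The minimum uncertainty in momentum is:
Δp_min = ℏ/(2Δx)
Δp_min = (1.055e-34 J·s) / (2 × 4.730e-09 m)
Δp_min = 1.115e-26 kg·m/s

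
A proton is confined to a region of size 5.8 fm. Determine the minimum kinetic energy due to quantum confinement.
154.205 keV

Using the uncertainty principle:

1. Position uncertainty: Δx ≈ 5.800e-15 m
2. Minimum momentum uncertainty: Δp = ℏ/(2Δx) = 9.091e-21 kg·m/s
3. Minimum kinetic energy:
   KE = (Δp)²/(2m) = (9.091e-21)²/(2 × 1.673e-27 kg)
   KE = 2.471e-14 J = 154.205 keV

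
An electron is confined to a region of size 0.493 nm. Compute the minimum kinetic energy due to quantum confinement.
39.189 meV

Using the uncertainty principle:

1. Position uncertainty: Δx ≈ 4.930e-10 m
2. Minimum momentum uncertainty: Δp = ℏ/(2Δx) = 1.070e-25 kg·m/s
3. Minimum kinetic energy:
   KE = (Δp)²/(2m) = (1.070e-25)²/(2 × 9.109e-31 kg)
   KE = 6.279e-21 J = 39.189 meV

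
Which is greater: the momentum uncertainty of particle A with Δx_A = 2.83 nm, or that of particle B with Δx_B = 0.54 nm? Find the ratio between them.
Particle B has the larger minimum momentum uncertainty, by a factor of 5.24.

For each particle, the minimum momentum uncertainty is Δp_min = ℏ/(2Δx):

Particle A: Δp_A = ℏ/(2×2.830e-09 m) = 1.863e-26 kg·m/s
Particle B: Δp_B = ℏ/(2×5.400e-10 m) = 9.765e-26 kg·m/s

Ratio: Δp_B/Δp_A = 5.24

Since Δp_min ∝ 1/Δx, the particle with smaller position uncertainty (B) has larger momentum uncertainty.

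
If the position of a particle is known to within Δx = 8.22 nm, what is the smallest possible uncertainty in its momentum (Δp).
6.415 × 10^-27 kg·m/s

Using the Heisenberg uncertainty principle:
ΔxΔp ≥ ℏ/2

The minimum uncertainty in momentum is:
Δp_min = ℏ/(2Δx)
Δp_min = (1.055e-34 J·s) / (2 × 8.220e-09 m)
Δp_min = 6.415e-27 kg·m/s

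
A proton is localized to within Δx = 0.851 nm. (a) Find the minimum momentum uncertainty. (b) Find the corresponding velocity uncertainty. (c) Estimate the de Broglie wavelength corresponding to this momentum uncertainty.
(a) Δp_min = 6.196 × 10^-26 kg·m/s
(b) Δv_min = 37.044 m/s
(c) λ_dB = 10.694 nm

Step-by-step:

(a) From the uncertainty principle:
Δp_min = ℏ/(2Δx) = (1.055e-34 J·s)/(2 × 8.510e-10 m) = 6.196e-26 kg·m/s

(b) The velocity uncertainty:
Δv = Δp/m = (6.196e-26 kg·m/s)/(1.673e-27 kg) = 3.704e+01 m/s = 37.044 m/s

(c) The de Broglie wavelength for this momentum:
λ = h/p = (6.626e-34 J·s)/(6.196e-26 kg·m/s) = 1.069e-08 m = 10.694 nm

Note: The de Broglie wavelength is comparable to the localization size, as expected from wave-particle duality.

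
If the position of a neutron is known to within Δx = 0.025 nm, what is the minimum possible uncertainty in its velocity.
1.259 km/s

Using the Heisenberg uncertainty principle and Δp = mΔv:
ΔxΔp ≥ ℏ/2
Δx(mΔv) ≥ ℏ/2

The minimum uncertainty in velocity is:
Δv_min = ℏ/(2mΔx)
Δv_min = (1.055e-34 J·s) / (2 × 1.675e-27 kg × 2.500e-11 m)
Δv_min = 1.259e+03 m/s = 1.259 km/s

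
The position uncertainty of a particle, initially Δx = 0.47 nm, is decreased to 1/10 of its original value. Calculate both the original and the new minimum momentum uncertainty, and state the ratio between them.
Original Δp_min = 1.122 × 10^-25 kg·m/s; new Δp'_min = 1.122 × 10^-24 kg·m/s; ratio Δp'_min/Δp_min = 10.

From the uncertainty principle ΔxΔp ≥ ℏ/2, the minimum momentum uncertainty is Δp_min = ℏ/(2Δx).

Original (Δx = 0.47 nm = 4.700e-10 m):
Δp_min = (1.055e-34 J·s)/(2 × 4.700e-10 m) = 1.122e-25 kg·m/s

When Δx → (1/10)Δx:
Δp'_min = ℏ/(2 × (1/10)Δx) = 10 × ℏ/(2Δx) = 10 × Δp_min
Δp'_min = 10 × 1.122e-25 kg·m/s = 1.122e-24 kg·m/s

Since Δp_min ∝ 1/Δx, when Δx is decreased to 1/10 of its original value, Δp_min increases to 10 times its original value.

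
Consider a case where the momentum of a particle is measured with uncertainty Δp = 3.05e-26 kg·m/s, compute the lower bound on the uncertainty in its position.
1.729 nm

Using the Heisenberg uncertainty principle:
ΔxΔp ≥ ℏ/2

The minimum uncertainty in position is:
Δx_min = ℏ/(2Δp)
Δx_min = (1.055e-34 J·s) / (2 × 3.050e-26 kg·m/s)
Δx_min = 1.729e-09 m = 1.729 nm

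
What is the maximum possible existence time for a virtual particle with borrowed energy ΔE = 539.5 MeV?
6.100 × 10^-25 s

Using the energy-time uncertainty principle:
ΔEΔt ≥ ℏ/2

For a virtual particle borrowing energy ΔE, the maximum lifetime is:
Δt_max = ℏ/(2ΔE)

Converting energy:
ΔE = 539.5 MeV = 8.644e-11 J

Δt_max = (1.055e-34 J·s) / (2 × 8.644e-11 J)
Δt_max = 6.100e-25 s = 6.100 × 10^-25 s

Virtual particles with higher borrowed energy exist for shorter times.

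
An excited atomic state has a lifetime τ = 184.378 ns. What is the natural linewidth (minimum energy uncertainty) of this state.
1.785 neV

Using the energy-time uncertainty principle:
ΔEΔt ≥ ℏ/2

The lifetime τ represents the time uncertainty Δt.
The natural linewidth (minimum energy uncertainty) is:

ΔE = ℏ/(2τ)
ΔE = (1.055e-34 J·s) / (2 × 1.844e-07 s)
ΔE = 2.860e-28 J = 1.785 neV

This natural linewidth limits the precision of spectroscopic measurements.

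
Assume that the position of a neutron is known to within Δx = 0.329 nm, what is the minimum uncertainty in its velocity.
95.687 m/s

Using the Heisenberg uncertainty principle and Δp = mΔv:
ΔxΔp ≥ ℏ/2
Δx(mΔv) ≥ ℏ/2

The minimum uncertainty in velocity is:
Δv_min = ℏ/(2mΔx)
Δv_min = (1.055e-34 J·s) / (2 × 1.675e-27 kg × 3.290e-10 m)
Δv_min = 9.569e+01 m/s = 95.687 m/s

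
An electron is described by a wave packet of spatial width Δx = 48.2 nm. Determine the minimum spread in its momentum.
1.094 × 10^-27 kg·m/s

For a wave packet, the spatial width Δx and momentum spread Δp are related by the uncertainty principle:
ΔxΔp ≥ ℏ/2

The minimum momentum spread is:
Δp_min = ℏ/(2Δx)
Δp_min = (1.055e-34 J·s) / (2 × 4.820e-08 m)
Δp_min = 1.094e-27 kg·m/s

A wave packet cannot have both a well-defined position and well-defined momentum.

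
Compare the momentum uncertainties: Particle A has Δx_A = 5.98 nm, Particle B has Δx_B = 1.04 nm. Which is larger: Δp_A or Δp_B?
Particle B has the larger minimum momentum uncertainty, by a factor of 5.75.

For each particle, the minimum momentum uncertainty is Δp_min = ℏ/(2Δx):

Particle A: Δp_A = ℏ/(2×5.980e-09 m) = 8.817e-27 kg·m/s
Particle B: Δp_B = ℏ/(2×1.040e-09 m) = 5.070e-26 kg·m/s

Ratio: Δp_B/Δp_A = 5.75

Since Δp_min ∝ 1/Δx, the particle with smaller position uncertainty (B) has larger momentum uncertainty.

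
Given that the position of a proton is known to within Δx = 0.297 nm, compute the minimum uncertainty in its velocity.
106.143 m/s

Using the Heisenberg uncertainty principle and Δp = mΔv:
ΔxΔp ≥ ℏ/2
Δx(mΔv) ≥ ℏ/2

The minimum uncertainty in velocity is:
Δv_min = ℏ/(2mΔx)
Δv_min = (1.055e-34 J·s) / (2 × 1.673e-27 kg × 2.970e-10 m)
Δv_min = 1.061e+02 m/s = 106.143 m/s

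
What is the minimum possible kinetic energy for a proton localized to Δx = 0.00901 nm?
63.901 meV

Localizing a particle requires giving it sufficient momentum uncertainty:

1. From uncertainty principle: Δp ≥ ℏ/(2Δx)
   Δp_min = (1.055e-34 J·s) / (2 × 9.010e-12 m)
   Δp_min = 5.852e-24 kg·m/s

2. This momentum uncertainty corresponds to kinetic energy:
   KE ≈ (Δp)²/(2m) = (5.852e-24)²/(2 × 1.673e-27 kg)
   KE = 1.024e-20 J = 63.901 meV

Tighter localization requires more energy.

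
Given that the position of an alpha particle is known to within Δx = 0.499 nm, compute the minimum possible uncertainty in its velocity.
15.903 m/s

Using the Heisenberg uncertainty principle and Δp = mΔv:
ΔxΔp ≥ ℏ/2
Δx(mΔv) ≥ ℏ/2

The minimum uncertainty in velocity is:
Δv_min = ℏ/(2mΔx)
Δv_min = (1.055e-34 J·s) / (2 × 6.645e-27 kg × 4.990e-10 m)
Δv_min = 1.590e+01 m/s = 15.903 m/s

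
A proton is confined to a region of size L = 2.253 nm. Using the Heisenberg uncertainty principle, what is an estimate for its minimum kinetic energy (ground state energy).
1.022 μeV

Using the uncertainty principle to estimate ground state energy:

1. The position uncertainty is approximately the confinement size:
   Δx ≈ L = 2.253e-09 m

2. From ΔxΔp ≥ ℏ/2, the minimum momentum uncertainty is:
   Δp ≈ ℏ/(2L) = 2.340e-26 kg·m/s

3. The kinetic energy is approximately:
   KE ≈ (Δp)²/(2m) = (2.340e-26)²/(2 × 1.673e-27 kg)
   KE ≈ 1.637e-25 J = 1.022 μeV

This is an order-of-magnitude estimate of the ground state energy.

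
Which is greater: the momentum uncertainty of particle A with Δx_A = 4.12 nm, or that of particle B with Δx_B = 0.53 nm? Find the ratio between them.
Particle B has the larger minimum momentum uncertainty, by a factor of 7.77.

For each particle, the minimum momentum uncertainty is Δp_min = ℏ/(2Δx):

Particle A: Δp_A = ℏ/(2×4.120e-09 m) = 1.280e-26 kg·m/s
Particle B: Δp_B = ℏ/(2×5.300e-10 m) = 9.949e-26 kg·m/s

Ratio: Δp_B/Δp_A = 7.77

Since Δp_min ∝ 1/Δx, the particle with smaller position uncertainty (B) has larger momentum uncertainty.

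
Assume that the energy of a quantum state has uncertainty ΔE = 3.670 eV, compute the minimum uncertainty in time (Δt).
89.675 as

Using the energy-time uncertainty principle:
ΔEΔt ≥ ℏ/2

The minimum uncertainty in time is:
Δt_min = ℏ/(2ΔE)
Δt_min = (1.055e-34 J·s) / (2 × 5.880e-19 J)
Δt_min = 8.967e-17 s = 89.675 as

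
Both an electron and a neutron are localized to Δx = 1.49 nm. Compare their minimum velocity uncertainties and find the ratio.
The electron has the larger minimum velocity uncertainty, by a ratio of 1838.7.

For both particles, Δp_min = ℏ/(2Δx) = 3.539e-26 kg·m/s (same for both).

The velocity uncertainty is Δv = Δp/m:
- electron: Δv = 3.539e-26 / 9.109e-31 = 3.885e+04 m/s = 38.848 km/s
- neutron: Δv = 3.539e-26 / 1.675e-27 = 2.113e+01 m/s = 21.128 m/s

Ratio: 3.885e+04 / 2.113e+01 = 1838.7

The lighter particle has larger velocity uncertainty because Δv ∝ 1/m.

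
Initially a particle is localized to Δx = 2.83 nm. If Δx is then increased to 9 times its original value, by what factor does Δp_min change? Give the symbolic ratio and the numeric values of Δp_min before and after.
Original Δp_min = 1.863 × 10^-26 kg·m/s; new Δp'_min = 2.070 × 10^-27 kg·m/s; ratio Δp'_min/Δp_min = 1/9.

From the uncertainty principle ΔxΔp ≥ ℏ/2, the minimum momentum uncertainty is Δp_min = ℏ/(2Δx).

Original (Δx = 2.83 nm = 2.830e-09 m):
Δp_min = (1.055e-34 J·s)/(2 × 2.830e-09 m) = 1.863e-26 kg·m/s

When Δx → 9Δx:
Δp'_min = ℏ/(2 × 9Δx) = (1/9) × ℏ/(2Δx) = (1/9) × Δp_min
Δp'_min = 1/9 × 1.863e-26 kg·m/s = 2.070e-27 kg·m/s

Since Δp_min ∝ 1/Δx, when Δx is increased to 9 times its original value, Δp_min decreases to 1/9 of its original value.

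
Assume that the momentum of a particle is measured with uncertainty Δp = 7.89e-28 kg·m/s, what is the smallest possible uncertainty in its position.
66.830 nm

Using the Heisenberg uncertainty principle:
ΔxΔp ≥ ℏ/2

The minimum uncertainty in position is:
Δx_min = ℏ/(2Δp)
Δx_min = (1.055e-34 J·s) / (2 × 7.890e-28 kg·m/s)
Δx_min = 6.683e-08 m = 66.830 nm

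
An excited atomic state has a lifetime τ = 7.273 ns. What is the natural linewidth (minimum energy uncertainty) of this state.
45.250 neV

Using the energy-time uncertainty principle:
ΔEΔt ≥ ℏ/2

The lifetime τ represents the time uncertainty Δt.
The natural linewidth (minimum energy uncertainty) is:

ΔE = ℏ/(2τ)
ΔE = (1.055e-34 J·s) / (2 × 7.273e-09 s)
ΔE = 7.250e-27 J = 45.250 neV

This natural linewidth limits the precision of spectroscopic measurements.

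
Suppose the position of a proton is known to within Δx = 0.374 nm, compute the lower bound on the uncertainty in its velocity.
84.290 m/s

Using the Heisenberg uncertainty principle and Δp = mΔv:
ΔxΔp ≥ ℏ/2
Δx(mΔv) ≥ ℏ/2

The minimum uncertainty in velocity is:
Δv_min = ℏ/(2mΔx)
Δv_min = (1.055e-34 J·s) / (2 × 1.673e-27 kg × 3.740e-10 m)
Δv_min = 8.429e+01 m/s = 84.290 m/s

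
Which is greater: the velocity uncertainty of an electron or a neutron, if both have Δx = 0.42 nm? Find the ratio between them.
The electron has the larger minimum velocity uncertainty, by a ratio of 1838.7.

For both particles, Δp_min = ℏ/(2Δx) = 1.255e-25 kg·m/s (same for both).

The velocity uncertainty is Δv = Δp/m:
- electron: Δv = 1.255e-25 / 9.109e-31 = 1.378e+05 m/s = 137.819 km/s
- neutron: Δv = 1.255e-25 / 1.675e-27 = 7.496e+01 m/s = 74.955 m/s

Ratio: 1.378e+05 / 7.496e+01 = 1838.7

The lighter particle has larger velocity uncertainty because Δv ∝ 1/m.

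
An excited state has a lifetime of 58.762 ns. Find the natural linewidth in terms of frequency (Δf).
1.354 MHz

Using the energy-time uncertainty principle and E = hf:
ΔEΔt ≥ ℏ/2
hΔf·Δt ≥ ℏ/2

The minimum frequency uncertainty is:
Δf = ℏ/(2hτ) = 1/(4πτ)
Δf = 1/(4π × 5.876e-08 s)
Δf = 1.354e+06 Hz = 1.354 MHz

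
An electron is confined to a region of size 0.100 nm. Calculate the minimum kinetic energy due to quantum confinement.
952.496 meV

Using the uncertainty principle:

1. Position uncertainty: Δx ≈ 1.000e-10 m
2. Minimum momentum uncertainty: Δp = ℏ/(2Δx) = 5.273e-25 kg·m/s
3. Minimum kinetic energy:
   KE = (Δp)²/(2m) = (5.273e-25)²/(2 × 9.109e-31 kg)
   KE = 1.526e-19 J = 952.496 meV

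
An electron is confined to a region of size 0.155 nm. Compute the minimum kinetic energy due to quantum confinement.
396.460 meV

Using the uncertainty principle:

1. Position uncertainty: Δx ≈ 1.550e-10 m
2. Minimum momentum uncertainty: Δp = ℏ/(2Δx) = 3.402e-25 kg·m/s
3. Minimum kinetic energy:
   KE = (Δp)²/(2m) = (3.402e-25)²/(2 × 9.109e-31 kg)
   KE = 6.352e-20 J = 396.460 meV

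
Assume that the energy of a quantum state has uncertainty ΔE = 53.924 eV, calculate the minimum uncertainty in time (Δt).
6.103 as

Using the energy-time uncertainty principle:
ΔEΔt ≥ ℏ/2

The minimum uncertainty in time is:
Δt_min = ℏ/(2ΔE)
Δt_min = (1.055e-34 J·s) / (2 × 8.640e-18 J)
Δt_min = 6.103e-18 s = 6.103 as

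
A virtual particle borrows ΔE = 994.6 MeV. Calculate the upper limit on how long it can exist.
3.309 × 10^-25 s

Using the energy-time uncertainty principle:
ΔEΔt ≥ ℏ/2

For a virtual particle borrowing energy ΔE, the maximum lifetime is:
Δt_max = ℏ/(2ΔE)

Converting energy:
ΔE = 994.6 MeV = 1.594e-10 J

Δt_max = (1.055e-34 J·s) / (2 × 1.594e-10 J)
Δt_max = 3.309e-25 s = 3.309 × 10^-25 s

Virtual particles with higher borrowed energy exist for shorter times.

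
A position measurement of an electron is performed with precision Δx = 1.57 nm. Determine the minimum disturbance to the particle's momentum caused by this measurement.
3.359 × 10^-26 kg·m/s

The uncertainty principle implies that measuring position disturbs momentum:
ΔxΔp ≥ ℏ/2

When we measure position with precision Δx, we necessarily introduce a momentum uncertainty:
Δp ≥ ℏ/(2Δx)
Δp_min = (1.055e-34 J·s) / (2 × 1.570e-09 m)
Δp_min = 3.359e-26 kg·m/s

The more precisely we measure position, the greater the momentum disturbance.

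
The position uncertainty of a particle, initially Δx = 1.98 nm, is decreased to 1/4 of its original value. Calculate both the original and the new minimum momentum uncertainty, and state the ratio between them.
Original Δp_min = 2.663 × 10^-26 kg·m/s; new Δp'_min = 1.065 × 10^-25 kg·m/s; ratio Δp'_min/Δp_min = 4.

From the uncertainty principle ΔxΔp ≥ ℏ/2, the minimum momentum uncertainty is Δp_min = ℏ/(2Δx).

Original (Δx = 1.98 nm = 1.980e-09 m):
Δp_min = (1.055e-34 J·s)/(2 × 1.980e-09 m) = 2.663e-26 kg·m/s

When Δx → (1/4)Δx:
Δp'_min = ℏ/(2 × (1/4)Δx) = 4 × ℏ/(2Δx) = 4 × Δp_min
Δp'_min = 4 × 2.663e-26 kg·m/s = 1.065e-25 kg·m/s

Since Δp_min ∝ 1/Δx, when Δx is decreased to 1/4 of its original value, Δp_min increases to 4 times its original value.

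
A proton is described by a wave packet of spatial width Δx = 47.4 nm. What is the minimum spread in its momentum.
1.112 × 10^-27 kg·m/s

For a wave packet, the spatial width Δx and momentum spread Δp are related by the uncertainty principle:
ΔxΔp ≥ ℏ/2

The minimum momentum spread is:
Δp_min = ℏ/(2Δx)
Δp_min = (1.055e-34 J·s) / (2 × 4.740e-08 m)
Δp_min = 1.112e-27 kg·m/s

A wave packet cannot have both a well-defined position and well-defined momentum.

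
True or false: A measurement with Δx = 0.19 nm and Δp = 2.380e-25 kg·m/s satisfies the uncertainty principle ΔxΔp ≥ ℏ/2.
No, it violates the uncertainty principle (impossible measurement).

Calculate the product ΔxΔp:
ΔxΔp = (1.900e-10 m) × (2.380e-25 kg·m/s)
ΔxΔp = 4.522e-35 J·s

Compare to the minimum allowed value ℏ/2:
ℏ/2 = 5.273e-35 J·s

Since ΔxΔp = 4.522e-35 J·s < 5.273e-35 J·s = ℏ/2,
the measurement violates the uncertainty principle.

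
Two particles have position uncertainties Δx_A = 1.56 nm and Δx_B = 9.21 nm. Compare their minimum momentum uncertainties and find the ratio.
Particle A has the larger minimum momentum uncertainty, by a factor of 5.90.

For each particle, the minimum momentum uncertainty is Δp_min = ℏ/(2Δx):

Particle A: Δp_A = ℏ/(2×1.560e-09 m) = 3.380e-26 kg·m/s
Particle B: Δp_B = ℏ/(2×9.210e-09 m) = 5.725e-27 kg·m/s

Ratio: Δp_A/Δp_B = 5.90

Since Δp_min ∝ 1/Δx, the particle with smaller position uncertainty (A) has larger momentum uncertainty.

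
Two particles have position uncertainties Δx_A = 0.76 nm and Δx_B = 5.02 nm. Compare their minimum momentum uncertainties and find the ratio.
Particle A has the larger minimum momentum uncertainty, by a factor of 6.61.

For each particle, the minimum momentum uncertainty is Δp_min = ℏ/(2Δx):

Particle A: Δp_A = ℏ/(2×7.600e-10 m) = 6.938e-26 kg·m/s
Particle B: Δp_B = ℏ/(2×5.020e-09 m) = 1.050e-26 kg·m/s

Ratio: Δp_A/Δp_B = 6.61

Since Δp_min ∝ 1/Δx, the particle with smaller position uncertainty (A) has larger momentum uncertainty.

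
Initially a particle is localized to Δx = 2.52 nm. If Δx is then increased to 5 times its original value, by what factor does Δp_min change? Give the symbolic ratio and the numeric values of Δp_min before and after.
Original Δp_min = 2.092 × 10^-26 kg·m/s; new Δp'_min = 4.185 × 10^-27 kg·m/s; ratio Δp'_min/Δp_min = 1/5.

From the uncertainty principle ΔxΔp ≥ ℏ/2, the minimum momentum uncertainty is Δp_min = ℏ/(2Δx).

Original (Δx = 2.52 nm = 2.520e-09 m):
Δp_min = (1.055e-34 J·s)/(2 × 2.520e-09 m) = 2.092e-26 kg·m/s

When Δx → 5Δx:
Δp'_min = ℏ/(2 × 5Δx) = (1/5) × ℏ/(2Δx) = (1/5) × Δp_min
Δp'_min = 1/5 × 2.092e-26 kg·m/s = 4.185e-27 kg·m/s

Since Δp_min ∝ 1/Δx, when Δx is increased to 5 times its original value, Δp_min decreases to 1/5 of its original value.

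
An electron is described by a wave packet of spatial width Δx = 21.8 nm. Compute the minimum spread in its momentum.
2.419 × 10^-27 kg·m/s

For a wave packet, the spatial width Δx and momentum spread Δp are related by the uncertainty principle:
ΔxΔp ≥ ℏ/2

The minimum momentum spread is:
Δp_min = ℏ/(2Δx)
Δp_min = (1.055e-34 J·s) / (2 × 2.180e-08 m)
Δp_min = 2.419e-27 kg·m/s

A wave packet cannot have both a well-defined position and well-defined momentum.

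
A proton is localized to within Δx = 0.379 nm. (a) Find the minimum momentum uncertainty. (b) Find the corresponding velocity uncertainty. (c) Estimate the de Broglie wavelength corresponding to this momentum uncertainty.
(a) Δp_min = 1.391 × 10^-25 kg·m/s
(b) Δv_min = 83.178 m/s
(c) λ_dB = 4.763 nm

Step-by-step:

(a) From the uncertainty principle:
Δp_min = ℏ/(2Δx) = (1.055e-34 J·s)/(2 × 3.790e-10 m) = 1.391e-25 kg·m/s

(b) The velocity uncertainty:
Δv = Δp/m = (1.391e-25 kg·m/s)/(1.673e-27 kg) = 8.318e+01 m/s = 83.178 m/s

(c) The de Broglie wavelength for this momentum:
λ = h/p = (6.626e-34 J·s)/(1.391e-25 kg·m/s) = 4.763e-09 m = 4.763 nm

Note: The de Broglie wavelength is comparable to the localization size, as expected from wave-particle duality.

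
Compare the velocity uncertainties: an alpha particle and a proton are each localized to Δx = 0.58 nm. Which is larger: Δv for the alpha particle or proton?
The proton has the larger minimum velocity uncertainty, by a ratio of 4.0.

For both particles, Δp_min = ℏ/(2Δx) = 9.091e-26 kg·m/s (same for both).

The velocity uncertainty is Δv = Δp/m:
- alpha particle: Δv = 9.091e-26 / 6.645e-27 = 1.368e+01 m/s = 13.682 m/s
- proton: Δv = 9.091e-26 / 1.673e-27 = 5.435e+01 m/s = 54.353 m/s

Ratio: 5.435e+01 / 1.368e+01 = 4.0

The lighter particle has larger velocity uncertainty because Δv ∝ 1/m.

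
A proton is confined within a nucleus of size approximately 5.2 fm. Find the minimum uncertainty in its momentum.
1.014 × 10^-20 kg·m/s

Using the Heisenberg uncertainty principle:
ΔxΔp ≥ ℏ/2

With Δx ≈ L = 5.200e-15 m (the confinement size):
Δp_min = ℏ/(2Δx)
Δp_min = (1.055e-34 J·s) / (2 × 5.200e-15 m)
Δp_min = 1.014e-20 kg·m/s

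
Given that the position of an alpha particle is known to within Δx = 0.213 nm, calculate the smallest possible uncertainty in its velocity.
37.256 m/s

Using the Heisenberg uncertainty principle and Δp = mΔv:
ΔxΔp ≥ ℏ/2
Δx(mΔv) ≥ ℏ/2

The minimum uncertainty in velocity is:
Δv_min = ℏ/(2mΔx)
Δv_min = (1.055e-34 J·s) / (2 × 6.645e-27 kg × 2.130e-10 m)
Δv_min = 3.726e+01 m/s = 37.256 m/s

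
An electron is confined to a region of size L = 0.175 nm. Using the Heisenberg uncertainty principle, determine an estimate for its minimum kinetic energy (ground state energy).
311.019 meV

Using the uncertainty principle to estimate ground state energy:

1. The position uncertainty is approximately the confinement size:
   Δx ≈ L = 1.750e-10 m

2. From ΔxΔp ≥ ℏ/2, the minimum momentum uncertainty is:
   Δp ≈ ℏ/(2L) = 3.013e-25 kg·m/s

3. The kinetic energy is approximately:
   KE ≈ (Δp)²/(2m) = (3.013e-25)²/(2 × 9.109e-31 kg)
   KE ≈ 4.983e-20 J = 311.019 meV

This is an order-of-magnitude estimate of the ground state energy.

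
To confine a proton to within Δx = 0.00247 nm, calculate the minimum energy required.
850.277 meV

Localizing a particle requires giving it sufficient momentum uncertainty:

1. From uncertainty principle: Δp ≥ ℏ/(2Δx)
   Δp_min = (1.055e-34 J·s) / (2 × 2.470e-12 m)
   Δp_min = 2.135e-23 kg·m/s

2. This momentum uncertainty corresponds to kinetic energy:
   KE ≈ (Δp)²/(2m) = (2.135e-23)²/(2 × 1.673e-27 kg)
   KE = 1.362e-19 J = 850.277 meV

Tighter localization requires more energy.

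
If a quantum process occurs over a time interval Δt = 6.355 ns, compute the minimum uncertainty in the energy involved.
51.787 neV

Using the energy-time uncertainty principle:
ΔEΔt ≥ ℏ/2

The minimum uncertainty in energy is:
ΔE_min = ℏ/(2Δt)
ΔE_min = (1.055e-34 J·s) / (2 × 6.355e-09 s)
ΔE_min = 8.297e-27 J = 51.787 neV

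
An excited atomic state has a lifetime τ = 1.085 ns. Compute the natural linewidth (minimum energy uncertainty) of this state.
303.323 neV

Using the energy-time uncertainty principle:
ΔEΔt ≥ ℏ/2

The lifetime τ represents the time uncertainty Δt.
The natural linewidth (minimum energy uncertainty) is:

ΔE = ℏ/(2τ)
ΔE = (1.055e-34 J·s) / (2 × 1.085e-09 s)
ΔE = 4.860e-26 J = 303.323 neV

This natural linewidth limits the precision of spectroscopic measurements.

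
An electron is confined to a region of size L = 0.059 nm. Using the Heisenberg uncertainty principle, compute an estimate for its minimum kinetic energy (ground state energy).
2.736 eV

Using the uncertainty principle to estimate ground state energy:

1. The position uncertainty is approximately the confinement size:
   Δx ≈ L = 5.900e-11 m

2. From ΔxΔp ≥ ℏ/2, the minimum momentum uncertainty is:
   Δp ≈ ℏ/(2L) = 8.937e-25 kg·m/s

3. The kinetic energy is approximately:
   KE ≈ (Δp)²/(2m) = (8.937e-25)²/(2 × 9.109e-31 kg)
   KE ≈ 4.384e-19 J = 2.736 eV

This is an order-of-magnitude estimate of the ground state energy.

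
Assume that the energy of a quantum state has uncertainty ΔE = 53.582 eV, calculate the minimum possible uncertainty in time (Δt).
6.142 as

Using the energy-time uncertainty principle:
ΔEΔt ≥ ℏ/2

The minimum uncertainty in time is:
Δt_min = ℏ/(2ΔE)
Δt_min = (1.055e-34 J·s) / (2 × 8.585e-18 J)
Δt_min = 6.142e-18 s = 6.142 as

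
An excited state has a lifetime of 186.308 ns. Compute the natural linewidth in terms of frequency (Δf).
427.129 kHz

Using the energy-time uncertainty principle and E = hf:
ΔEΔt ≥ ℏ/2
hΔf·Δt ≥ ℏ/2

The minimum frequency uncertainty is:
Δf = ℏ/(2hτ) = 1/(4πτ)
Δf = 1/(4π × 1.863e-07 s)
Δf = 4.271e+05 Hz = 427.129 kHz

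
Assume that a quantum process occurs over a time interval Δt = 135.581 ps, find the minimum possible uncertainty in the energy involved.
2.427 μeV

Using the energy-time uncertainty principle:
ΔEΔt ≥ ℏ/2

The minimum uncertainty in energy is:
ΔE_min = ℏ/(2Δt)
ΔE_min = (1.055e-34 J·s) / (2 × 1.356e-10 s)
ΔE_min = 3.889e-25 J = 2.427 μeV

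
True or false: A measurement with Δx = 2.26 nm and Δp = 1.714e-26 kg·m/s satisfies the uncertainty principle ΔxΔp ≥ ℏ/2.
No, it violates the uncertainty principle (impossible measurement).

Calculate the product ΔxΔp:
ΔxΔp = (2.260e-09 m) × (1.714e-26 kg·m/s)
ΔxΔp = 3.874e-35 J·s

Compare to the minimum allowed value ℏ/2:
ℏ/2 = 5.273e-35 J·s

Since ΔxΔp = 3.874e-35 J·s < 5.273e-35 J·s = ℏ/2,
the measurement violates the uncertainty principle.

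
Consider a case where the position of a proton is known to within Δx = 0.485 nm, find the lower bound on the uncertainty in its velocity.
64.999 m/s

Using the Heisenberg uncertainty principle and Δp = mΔv:
ΔxΔp ≥ ℏ/2
Δx(mΔv) ≥ ℏ/2

The minimum uncertainty in velocity is:
Δv_min = ℏ/(2mΔx)
Δv_min = (1.055e-34 J·s) / (2 × 1.673e-27 kg × 4.850e-10 m)
Δv_min = 6.500e+01 m/s = 64.999 m/s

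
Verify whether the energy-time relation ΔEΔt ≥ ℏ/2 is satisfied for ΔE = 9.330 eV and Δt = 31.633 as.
No, it violates the uncertainty relation.

Calculate the product ΔEΔt:
ΔE = 9.330 eV = 1.495e-18 J
ΔEΔt = (1.495e-18 J) × (3.163e-17 s)
ΔEΔt = 4.729e-35 J·s

Compare to the minimum allowed value ℏ/2:
ℏ/2 = 5.273e-35 J·s

Since ΔEΔt = 4.729e-35 J·s < 5.273e-35 J·s = ℏ/2,
this violates the uncertainty relation.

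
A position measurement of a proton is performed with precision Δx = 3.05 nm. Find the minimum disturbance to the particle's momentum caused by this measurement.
1.729 × 10^-26 kg·m/s

The uncertainty principle implies that measuring position disturbs momentum:
ΔxΔp ≥ ℏ/2

When we measure position with precision Δx, we necessarily introduce a momentum uncertainty:
Δp ≥ ℏ/(2Δx)
Δp_min = (1.055e-34 J·s) / (2 × 3.050e-09 m)
Δp_min = 1.729e-26 kg·m/s

The more precisely we measure position, the greater the momentum disturbance.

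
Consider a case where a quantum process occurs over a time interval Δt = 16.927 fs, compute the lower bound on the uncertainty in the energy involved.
19.443 meV

Using the energy-time uncertainty principle:
ΔEΔt ≥ ℏ/2

The minimum uncertainty in energy is:
ΔE_min = ℏ/(2Δt)
ΔE_min = (1.055e-34 J·s) / (2 × 1.693e-14 s)
ΔE_min = 3.115e-21 J = 19.443 meV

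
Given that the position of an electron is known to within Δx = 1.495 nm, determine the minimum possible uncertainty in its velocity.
38.718 km/s

Using the Heisenberg uncertainty principle and Δp = mΔv:
ΔxΔp ≥ ℏ/2
Δx(mΔv) ≥ ℏ/2

The minimum uncertainty in velocity is:
Δv_min = ℏ/(2mΔx)
Δv_min = (1.055e-34 J·s) / (2 × 9.109e-31 kg × 1.495e-09 m)
Δv_min = 3.872e+04 m/s = 38.718 km/s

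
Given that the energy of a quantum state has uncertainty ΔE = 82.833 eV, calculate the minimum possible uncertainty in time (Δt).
3.973 as

Using the energy-time uncertainty principle:
ΔEΔt ≥ ℏ/2

The minimum uncertainty in time is:
Δt_min = ℏ/(2ΔE)
Δt_min = (1.055e-34 J·s) / (2 × 1.327e-17 J)
Δt_min = 3.973e-18 s = 3.973 as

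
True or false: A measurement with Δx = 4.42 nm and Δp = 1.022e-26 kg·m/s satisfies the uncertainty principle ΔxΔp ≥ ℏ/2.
No, it violates the uncertainty principle (impossible measurement).

Calculate the product ΔxΔp:
ΔxΔp = (4.420e-09 m) × (1.022e-26 kg·m/s)
ΔxΔp = 4.517e-35 J·s

Compare to the minimum allowed value ℏ/2:
ℏ/2 = 5.273e-35 J·s

Since ΔxΔp = 4.517e-35 J·s < 5.273e-35 J·s = ℏ/2,
the measurement violates the uncertainty principle.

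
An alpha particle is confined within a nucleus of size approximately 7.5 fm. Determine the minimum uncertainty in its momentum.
7.030 × 10^-21 kg·m/s

Using the Heisenberg uncertainty principle:
ΔxΔp ≥ ℏ/2

With Δx ≈ L = 7.500e-15 m (the confinement size):
Δp_min = ℏ/(2Δx)
Δp_min = (1.055e-34 J·s) / (2 × 7.500e-15 m)
Δp_min = 7.030e-21 kg·m/s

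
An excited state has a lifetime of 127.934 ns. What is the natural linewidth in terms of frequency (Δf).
622.020 kHz

Using the energy-time uncertainty principle and E = hf:
ΔEΔt ≥ ℏ/2
hΔf·Δt ≥ ℏ/2

The minimum frequency uncertainty is:
Δf = ℏ/(2hτ) = 1/(4πτ)
Δf = 1/(4π × 1.279e-07 s)
Δf = 6.220e+05 Hz = 622.020 kHz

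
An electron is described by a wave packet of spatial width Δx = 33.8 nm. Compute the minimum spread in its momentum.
1.560 × 10^-27 kg·m/s

For a wave packet, the spatial width Δx and momentum spread Δp are related by the uncertainty principle:
ΔxΔp ≥ ℏ/2

The minimum momentum spread is:
Δp_min = ℏ/(2Δx)
Δp_min = (1.055e-34 J·s) / (2 × 3.380e-08 m)
Δp_min = 1.560e-27 kg·m/s

A wave packet cannot have both a well-defined position and well-defined momentum.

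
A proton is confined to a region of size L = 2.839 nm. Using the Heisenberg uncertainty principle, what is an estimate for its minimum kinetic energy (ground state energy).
643.611 neV

Using the uncertainty principle to estimate ground state energy:

1. The position uncertainty is approximately the confinement size:
   Δx ≈ L = 2.839e-09 m

2. From ΔxΔp ≥ ℏ/2, the minimum momentum uncertainty is:
   Δp ≈ ℏ/(2L) = 1.857e-26 kg·m/s

3. The kinetic energy is approximately:
   KE ≈ (Δp)²/(2m) = (1.857e-26)²/(2 × 1.673e-27 kg)
   KE ≈ 1.031e-25 J = 643.611 neV

This is an order-of-magnitude estimate of the ground state energy.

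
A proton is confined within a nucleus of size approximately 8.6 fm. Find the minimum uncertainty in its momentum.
6.131 × 10^-21 kg·m/s

Using the Heisenberg uncertainty principle:
ΔxΔp ≥ ℏ/2

With Δx ≈ L = 8.600e-15 m (the confinement size):
Δp_min = ℏ/(2Δx)
Δp_min = (1.055e-34 J·s) / (2 × 8.600e-15 m)
Δp_min = 6.131e-21 kg·m/s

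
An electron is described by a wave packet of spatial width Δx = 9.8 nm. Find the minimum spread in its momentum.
5.380 × 10^-27 kg·m/s

For a wave packet, the spatial width Δx and momentum spread Δp are related by the uncertainty principle:
ΔxΔp ≥ ℏ/2

The minimum momentum spread is:
Δp_min = ℏ/(2Δx)
Δp_min = (1.055e-34 J·s) / (2 × 9.800e-09 m)
Δp_min = 5.380e-27 kg·m/s

A wave packet cannot have both a well-defined position and well-defined momentum.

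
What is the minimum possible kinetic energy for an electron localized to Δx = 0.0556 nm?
3.081 eV

Localizing a particle requires giving it sufficient momentum uncertainty:

1. From uncertainty principle: Δp ≥ ℏ/(2Δx)
   Δp_min = (1.055e-34 J·s) / (2 × 5.560e-11 m)
   Δp_min = 9.484e-25 kg·m/s

2. This momentum uncertainty corresponds to kinetic energy:
   KE ≈ (Δp)²/(2m) = (9.484e-25)²/(2 × 9.109e-31 kg)
   KE = 4.937e-19 J = 3.081 eV

Tighter localization requires more energy.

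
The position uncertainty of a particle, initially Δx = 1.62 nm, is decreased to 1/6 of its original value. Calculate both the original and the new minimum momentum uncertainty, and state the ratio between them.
Original Δp_min = 3.255 × 10^-26 kg·m/s; new Δp'_min = 1.953 × 10^-25 kg·m/s; ratio Δp'_min/Δp_min = 6.

From the uncertainty principle ΔxΔp ≥ ℏ/2, the minimum momentum uncertainty is Δp_min = ℏ/(2Δx).

Original (Δx = 1.62 nm = 1.620e-09 m):
Δp_min = (1.055e-34 J·s)/(2 × 1.620e-09 m) = 3.255e-26 kg·m/s

When Δx → (1/6)Δx:
Δp'_min = ℏ/(2 × (1/6)Δx) = 6 × ℏ/(2Δx) = 6 × Δp_min
Δp'_min = 6 × 3.255e-26 kg·m/s = 1.953e-25 kg·m/s

Since Δp_min ∝ 1/Δx, when Δx is decreased to 1/6 of its original value, Δp_min increases to 6 times its original value.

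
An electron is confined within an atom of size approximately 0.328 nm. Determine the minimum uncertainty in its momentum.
1.608 × 10^-25 kg·m/s

Using the Heisenberg uncertainty principle:
ΔxΔp ≥ ℏ/2

With Δx ≈ L = 3.280e-10 m (the confinement size):
Δp_min = ℏ/(2Δx)
Δp_min = (1.055e-34 J·s) / (2 × 3.280e-10 m)
Δp_min = 1.608e-25 kg·m/s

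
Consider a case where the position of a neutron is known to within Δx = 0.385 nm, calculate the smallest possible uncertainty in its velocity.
81.769 m/s

Using the Heisenberg uncertainty principle and Δp = mΔv:
ΔxΔp ≥ ℏ/2
Δx(mΔv) ≥ ℏ/2

The minimum uncertainty in velocity is:
Δv_min = ℏ/(2mΔx)
Δv_min = (1.055e-34 J·s) / (2 × 1.675e-27 kg × 3.850e-10 m)
Δv_min = 8.177e+01 m/s = 81.769 m/s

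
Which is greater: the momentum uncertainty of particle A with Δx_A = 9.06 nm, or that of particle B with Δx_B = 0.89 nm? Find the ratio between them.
Particle B has the larger minimum momentum uncertainty, by a factor of 10.18.

For each particle, the minimum momentum uncertainty is Δp_min = ℏ/(2Δx):

Particle A: Δp_A = ℏ/(2×9.060e-09 m) = 5.820e-27 kg·m/s
Particle B: Δp_B = ℏ/(2×8.900e-10 m) = 5.925e-26 kg·m/s

Ratio: Δp_B/Δp_A = 10.18

Since Δp_min ∝ 1/Δx, the particle with smaller position uncertainty (B) has larger momentum uncertainty.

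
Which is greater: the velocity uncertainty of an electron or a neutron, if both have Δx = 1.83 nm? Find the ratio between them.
The electron has the larger minimum velocity uncertainty, by a ratio of 1838.7.

For both particles, Δp_min = ℏ/(2Δx) = 2.881e-26 kg·m/s (same for both).

The velocity uncertainty is Δv = Δp/m:
- electron: Δv = 2.881e-26 / 9.109e-31 = 3.163e+04 m/s = 31.631 km/s
- neutron: Δv = 2.881e-26 / 1.675e-27 = 1.720e+01 m/s = 17.203 m/s

Ratio: 3.163e+04 / 1.720e+01 = 1838.7

The lighter particle has larger velocity uncertainty because Δv ∝ 1/m.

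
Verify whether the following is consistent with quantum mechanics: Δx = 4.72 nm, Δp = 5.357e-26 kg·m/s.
Yes, it satisfies the uncertainty principle.

Calculate the product ΔxΔp:
ΔxΔp = (4.720e-09 m) × (5.357e-26 kg·m/s)
ΔxΔp = 2.529e-34 J·s

Compare to the minimum allowed value ℏ/2:
ℏ/2 = 5.273e-35 J·s

Since ΔxΔp = 2.529e-34 J·s ≥ 5.273e-35 J·s = ℏ/2,
the measurement satisfies the uncertainty principle.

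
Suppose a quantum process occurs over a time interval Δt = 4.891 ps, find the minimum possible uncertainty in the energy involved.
67.288 μeV

Using the energy-time uncertainty principle:
ΔEΔt ≥ ℏ/2

The minimum uncertainty in energy is:
ΔE_min = ℏ/(2Δt)
ΔE_min = (1.055e-34 J·s) / (2 × 4.891e-12 s)
ΔE_min = 1.078e-23 J = 67.288 μeV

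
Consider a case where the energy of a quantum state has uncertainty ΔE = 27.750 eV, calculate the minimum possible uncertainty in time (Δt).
11.860 as

Using the energy-time uncertainty principle:
ΔEΔt ≥ ℏ/2

The minimum uncertainty in time is:
Δt_min = ℏ/(2ΔE)
Δt_min = (1.055e-34 J·s) / (2 × 4.446e-18 J)
Δt_min = 1.186e-17 s = 11.860 as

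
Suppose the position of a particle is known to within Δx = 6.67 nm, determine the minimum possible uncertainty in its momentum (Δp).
7.905 × 10^-27 kg·m/s

Using the Heisenberg uncertainty principle:
ΔxΔp ≥ ℏ/2

The minimum uncertainty in momentum is:
Δp_min = ℏ/(2Δx)
Δp_min = (1.055e-34 J·s) / (2 × 6.670e-09 m)
Δp_min = 7.905e-27 kg·m/s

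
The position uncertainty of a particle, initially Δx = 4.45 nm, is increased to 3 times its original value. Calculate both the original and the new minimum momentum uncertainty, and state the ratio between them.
Original Δp_min = 1.185 × 10^-26 kg·m/s; new Δp'_min = 3.950 × 10^-27 kg·m/s; ratio Δp'_min/Δp_min = 1/3.

From the uncertainty principle ΔxΔp ≥ ℏ/2, the minimum momentum uncertainty is Δp_min = ℏ/(2Δx).

Original (Δx = 4.45 nm = 4.450e-09 m):
Δp_min = (1.055e-34 J·s)/(2 × 4.450e-09 m) = 1.185e-26 kg·m/s

When Δx → 3Δx:
Δp'_min = ℏ/(2 × 3Δx) = (1/3) × ℏ/(2Δx) = (1/3) × Δp_min
Δp'_min = 1/3 × 1.185e-26 kg·m/s = 3.950e-27 kg·m/s

Since Δp_min ∝ 1/Δx, when Δx is increased to 3 times its original value, Δp_min decreases to 1/3 of its original value.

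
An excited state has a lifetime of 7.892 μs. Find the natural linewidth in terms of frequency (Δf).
10.083 kHz

Using the energy-time uncertainty principle and E = hf:
ΔEΔt ≥ ℏ/2
hΔf·Δt ≥ ℏ/2

The minimum frequency uncertainty is:
Δf = ℏ/(2hτ) = 1/(4πτ)
Δf = 1/(4π × 7.892e-06 s)
Δf = 1.008e+04 Hz = 10.083 kHz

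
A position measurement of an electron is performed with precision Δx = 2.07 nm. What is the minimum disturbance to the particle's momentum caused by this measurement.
2.547 × 10^-26 kg·m/s

The uncertainty principle implies that measuring position disturbs momentum:
ΔxΔp ≥ ℏ/2

When we measure position with precision Δx, we necessarily introduce a momentum uncertainty:
Δp ≥ ℏ/(2Δx)
Δp_min = (1.055e-34 J·s) / (2 × 2.070e-09 m)
Δp_min = 2.547e-26 kg·m/s

The more precisely we measure position, the greater the momentum disturbance.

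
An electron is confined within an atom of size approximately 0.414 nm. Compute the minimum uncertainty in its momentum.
1.274 × 10^-25 kg·m/s

Using the Heisenberg uncertainty principle:
ΔxΔp ≥ ℏ/2

With Δx ≈ L = 4.140e-10 m (the confinement size):
Δp_min = ℏ/(2Δx)
Δp_min = (1.055e-34 J·s) / (2 × 4.140e-10 m)
Δp_min = 1.274e-25 kg·m/s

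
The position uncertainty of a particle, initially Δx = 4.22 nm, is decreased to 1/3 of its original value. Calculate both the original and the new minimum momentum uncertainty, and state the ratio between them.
Original Δp_min = 1.249 × 10^-26 kg·m/s; new Δp'_min = 3.748 × 10^-26 kg·m/s; ratio Δp'_min/Δp_min = 3.

From the uncertainty principle ΔxΔp ≥ ℏ/2, the minimum momentum uncertainty is Δp_min = ℏ/(2Δx).

Original (Δx = 4.22 nm = 4.220e-09 m):
Δp_min = (1.055e-34 J·s)/(2 × 4.220e-09 m) = 1.249e-26 kg·m/s

When Δx → (1/3)Δx:
Δp'_min = ℏ/(2 × (1/3)Δx) = 3 × ℏ/(2Δx) = 3 × Δp_min
Δp'_min = 3 × 1.249e-26 kg·m/s = 3.748e-26 kg·m/s

Since Δp_min ∝ 1/Δx, when Δx is decreased to 1/3 of its original value, Δp_min increases to 3 times its original value.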